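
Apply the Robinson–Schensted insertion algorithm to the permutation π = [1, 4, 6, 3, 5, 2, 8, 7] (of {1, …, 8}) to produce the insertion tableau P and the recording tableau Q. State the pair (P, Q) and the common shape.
P = [1, 2, 5, 7] / [3, 6, 8] / [4];  Q = [1, 2, 3, 7] / [4, 5, 8] / [6];  common shape = (4, 3, 1)

Row-insert the values π_1, π_2, … into P one at a time, bumping the leftmost entry strictly greater than the inserted value down to the next row. The recording tableau Q records, in position (i, j), the step at which that cell was added to P.
  Insert 1 (step 1): P = [1];  Q = [1]
  Insert 4 (step 2): P = [1, 4];  Q = [1, 2]
  Insert 6 (step 3): P = [1, 4, 6];  Q = [1, 2, 3]
  Insert 3 (step 4): P = [1, 3, 6] / [4];  Q = [1, 2, 3] / [4]
  Insert 5 (step 5): P = [1, 3, 5] / [4, 6];  Q = [1, 2, 3] / [4, 5]
  Insert 2 (step 6): P = [1, 2, 5] / [3, 6] / [4];  Q = [1, 2, 3] / [4, 5] / [6]
  Insert 8 (step 7): P = [1, 2, 5, 8] / [3, 6] / [4];  Q = [1, 2, 3, 7] / [4, 5] / [6]
  Insert 7 (step 8): P = [1, 2, 5, 7] / [3, 6, 8] / [4];  Q = [1, 2, 3, 7] / [4, 5, 8] / [6]
Final shape: (4, 3, 1).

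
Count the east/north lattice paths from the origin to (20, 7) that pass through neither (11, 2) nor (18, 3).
Number of paths = 721284

Inclusion–exclusion. Total paths: C(27, 20) = 888030. Through P₁: C(13, 11)·C(14, 9) = 156156. Through P₂: C(21, 18)·C(6, 2) = 19950. Since P₁ is strictly southwest of P₂, a monotone path through both must visit P₁ then P₂; paths through both = C(13, 11)·C(8, 7)·C(6, 2) = 9360. Avoid both = 888030 − 156156 − 19950 + 9360 = 721284.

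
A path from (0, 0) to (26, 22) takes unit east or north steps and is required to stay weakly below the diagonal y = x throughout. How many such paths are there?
Number of paths = 5071418015120

By the reflection principle (André's argument), the number of monotone paths to (26, 22) with n ≤ m that never go above y = x is C(48, 26) − C(48, 27) = 27385657281648 − 22314239266528 = 5071418015120.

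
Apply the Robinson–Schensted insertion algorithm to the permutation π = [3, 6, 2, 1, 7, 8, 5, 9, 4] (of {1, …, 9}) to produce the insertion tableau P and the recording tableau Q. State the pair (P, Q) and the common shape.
P = [1, 4, 7, 8, 9] / [2, 5] / [3, 6];  Q = [1, 2, 5, 6, 8] / [3, 7] / [4, 9];  common shape = (5, 2, 2)

Row-insert the values π_1, π_2, … into P one at a time, bumping the leftmost entry strictly greater than the inserted value down to the next row. The recording tableau Q records, in position (i, j), the step at which that cell was added to P.
  Insert 3 (step 1): P = [3];  Q = [1]
  Insert 6 (step 2): P = [3, 6];  Q = [1, 2]
  Insert 2 (step 3): P = [2, 6] / [3];  Q = [1, 2] / [3]
  Insert 1 (step 4): P = [1, 6] / [2] / [3];  Q = [1, 2] / [3] / [4]
  Insert 7 (step 5): P = [1, 6, 7] / [2] / [3];  Q = [1, 2, 5] / [3] / [4]
  Insert 8 (step 6): P = [1, 6, 7, 8] / [2] / [3];  Q = [1, 2, 5, 6] / [3] / [4]
  Insert 5 (step 7): P = [1, 5, 7, 8] / [2, 6] / [3];  Q = [1, 2, 5, 6] / [3, 7] / [4]
  Insert 9 (step 8): P = [1, 5, 7, 8, 9] / [2, 6] / [3];  Q = [1, 2, 5, 6, 8] / [3, 7] / [4]
  Insert 4 (step 9): P = [1, 4, 7, 8, 9] / [2, 5] / [3, 6];  Q = [1, 2, 5, 6, 8] / [3, 7] / [4, 9]
Final shape: (5, 2, 2).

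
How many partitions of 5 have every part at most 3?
p(5, parts ≤ 3) = 5

Partitions of 5 with all parts ≤ 3: 3+2, 3+1+1, 2+2+1, 2+1+1+1, 1+1+1+1+1. Count = 5.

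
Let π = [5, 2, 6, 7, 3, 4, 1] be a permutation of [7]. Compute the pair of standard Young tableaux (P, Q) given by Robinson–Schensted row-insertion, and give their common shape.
P = [1, 3, 4] / [2, 6, 7] / [5];  Q = [1, 3, 4] / [2, 5, 6] / [7];  common shape = (3, 3, 1)

Row-insert the values π_1, π_2, … into P one at a time, bumping the leftmost entry strictly greater than the inserted value down to the next row. The recording tableau Q records, in position (i, j), the step at which that cell was added to P.
  Insert 5 (step 1): P = [5];  Q = [1]
  Insert 2 (step 2): P = [2] / [5];  Q = [1] / [2]
  Insert 6 (step 3): P = [2, 6] / [5];  Q = [1, 3] / [2]
  Insert 7 (step 4): P = [2, 6, 7] / [5];  Q = [1, 3, 4] / [2]
  Insert 3 (step 5): P = [2, 3, 7] / [5, 6];  Q = [1, 3, 4] / [2, 5]
  Insert 4 (step 6): P = [2, 3, 4] / [5, 6, 7];  Q = [1, 3, 4] / [2, 5, 6]
  Insert 1 (step 7): P = [1, 3, 4] / [2, 6, 7] / [5];  Q = [1, 3, 4] / [2, 5, 6] / [7]
Final shape: (3, 3, 1).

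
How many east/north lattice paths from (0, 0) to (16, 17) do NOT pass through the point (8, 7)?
Number of paths = 885220380

Total paths from (0, 0) to (16, 17): C(33, 16) = 1166803110. Paths through (8, 7): (paths (0, 0) → (8, 7)) × (paths (8, 7) → (16, 17)) = C(15, 8) · C(18, 8) = 6435 · 43758 = 281582730. Avoidance count = 1166803110 − 281582730 = 885220380.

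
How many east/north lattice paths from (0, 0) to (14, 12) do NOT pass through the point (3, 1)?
Number of paths = 6835972

Total paths from (0, 0) to (14, 12): C(26, 14) = 9657700. Paths through (3, 1): (paths (0, 0) → (3, 1)) × (paths (3, 1) → (14, 12)) = C(4, 3) · C(22, 11) = 4 · 705432 = 2821728. Avoidance count = 9657700 − 2821728 = 6835972.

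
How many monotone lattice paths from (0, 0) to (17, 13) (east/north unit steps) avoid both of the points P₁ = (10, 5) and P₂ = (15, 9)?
Number of paths = 86498655

Inclusion–exclusion. Total paths: C(30, 17) = 119759850. Through P₁: C(15, 10)·C(15, 7) = 19324305. Through P₂: C(24, 15)·C(6, 2) = 19612560. Since P₁ is strictly southwest of P₂, a monotone path through both must visit P₁ then P₂; paths through both = C(15, 10)·C(9, 5)·C(6, 2) = 5675670. Avoid both = 119759850 − 19324305 − 19612560 + 5675670 = 86498655.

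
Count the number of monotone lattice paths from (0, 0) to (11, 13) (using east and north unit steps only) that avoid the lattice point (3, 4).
Number of paths = 1645294

Total paths from (0, 0) to (11, 13): C(24, 11) = 2496144. Paths through (3, 4): (paths (0, 0) → (3, 4)) × (paths (3, 4) → (11, 13)) = C(7, 3) · C(17, 8) = 35 · 24310 = 850850. Avoidance count = 2496144 − 850850 = 1645294.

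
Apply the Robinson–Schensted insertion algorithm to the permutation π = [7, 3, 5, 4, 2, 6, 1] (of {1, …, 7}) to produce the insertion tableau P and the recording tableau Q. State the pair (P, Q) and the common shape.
P = [1, 4, 6] / [2] / [3] / [5] / [7];  Q = [1, 3, 6] / [2] / [4] / [5] / [7];  common shape = (3, 1, 1, 1, 1)

Row-insert the values π_1, π_2, … into P one at a time, bumping the leftmost entry strictly greater than the inserted value down to the next row. The recording tableau Q records, in position (i, j), the step at which that cell was added to P.
  Insert 7 (step 1): P = [7];  Q = [1]
  Insert 3 (step 2): P = [3] / [7];  Q = [1] / [2]
  Insert 5 (step 3): P = [3, 5] / [7];  Q = [1, 3] / [2]
  Insert 4 (step 4): P = [3, 4] / [5] / [7];  Q = [1, 3] / [2] / [4]
  Insert 2 (step 5): P = [2, 4] / [3] / [5] / [7];  Q = [1, 3] / [2] / [4] / [5]
  Insert 6 (step 6): P = [2, 4, 6] / [3] / [5] / [7];  Q = [1, 3, 6] / [2] / [4] / [5]
  Insert 1 (step 7): P = [1, 4, 6] / [2] / [3] / [5] / [7];  Q = [1, 3, 6] / [2] / [4] / [5] / [7]
Final shape: (3, 1, 1, 1, 1).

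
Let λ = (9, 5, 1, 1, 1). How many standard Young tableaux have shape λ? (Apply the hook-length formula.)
# SYT of shape (9, 5, 1, 1, 1) = 327250

Hook-length formula: f^λ = n! / Π hook(c), product over all cells c of the Young diagram. For λ = (9, 5, 1, 1, 1), n = 17 boxes. Hook lengths by row (left-to-right, top-to-bottom): [13, 9, 8, 7, 6, 4, 3, 2, 1]; [8, 4, 3, 2, 1]; [3]; [2]; [1]. Product of hooks = 1086898176. So f^λ = 17! / 1086898176 = 355687428096000 / 1086898176 = 327250.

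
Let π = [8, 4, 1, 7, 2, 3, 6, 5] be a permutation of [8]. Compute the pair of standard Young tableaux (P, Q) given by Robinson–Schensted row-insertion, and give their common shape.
P = [1, 2, 3, 5] / [4, 6] / [7] / [8];  Q = [1, 4, 6, 7] / [2, 5] / [3] / [8];  common shape = (4, 2, 1, 1)

Row-insert the values π_1, π_2, … into P one at a time, bumping the leftmost entry strictly greater than the inserted value down to the next row. The recording tableau Q records, in position (i, j), the step at which that cell was added to P.
  Insert 8 (step 1): P = [8];  Q = [1]
  Insert 4 (step 2): P = [4] / [8];  Q = [1] / [2]
  Insert 1 (step 3): P = [1] / [4] / [8];  Q = [1] / [2] / [3]
  Insert 7 (step 4): P = [1, 7] / [4] / [8];  Q = [1, 4] / [2] / [3]
  Insert 2 (step 5): P = [1, 2] / [4, 7] / [8];  Q = [1, 4] / [2, 5] / [3]
  Insert 3 (step 6): P = [1, 2, 3] / [4, 7] / [8];  Q = [1, 4, 6] / [2, 5] / [3]
  Insert 6 (step 7): P = [1, 2, 3, 6] / [4, 7] / [8];  Q = [1, 4, 6, 7] / [2, 5] / [3]
  Insert 5 (step 8): P = [1, 2, 3, 5] / [4, 6] / [7] / [8];  Q = [1, 4, 6, 7] / [2, 5] / [3] / [8]
Final shape: (4, 2, 1, 1).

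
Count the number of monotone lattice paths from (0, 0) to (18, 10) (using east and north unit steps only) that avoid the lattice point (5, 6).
Number of paths = 12023550

Total paths from (0, 0) to (18, 10): C(28, 18) = 13123110. Paths through (5, 6): (paths (0, 0) → (5, 6)) × (paths (5, 6) → (18, 10)) = C(11, 5) · C(17, 13) = 462 · 2380 = 1099560. Avoidance count = 13123110 − 1099560 = 12023550.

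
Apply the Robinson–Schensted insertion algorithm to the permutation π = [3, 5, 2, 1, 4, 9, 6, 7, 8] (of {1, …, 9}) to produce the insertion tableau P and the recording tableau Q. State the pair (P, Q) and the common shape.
P = [1, 4, 6, 7, 8] / [2, 5, 9] / [3];  Q = [1, 2, 6, 8, 9] / [3, 5, 7] / [4];  common shape = (5, 3, 1)

Row-insert the values π_1, π_2, … into P one at a time, bumping the leftmost entry strictly greater than the inserted value down to the next row. The recording tableau Q records, in position (i, j), the step at which that cell was added to P.
  Insert 3 (step 1): P = [3];  Q = [1]
  Insert 5 (step 2): P = [3, 5];  Q = [1, 2]
  Insert 2 (step 3): P = [2, 5] / [3];  Q = [1, 2] / [3]
  Insert 1 (step 4): P = [1, 5] / [2] / [3];  Q = [1, 2] / [3] / [4]
  Insert 4 (step 5): P = [1, 4] / [2, 5] / [3];  Q = [1, 2] / [3, 5] / [4]
  Insert 9 (step 6): P = [1, 4, 9] / [2, 5] / [3];  Q = [1, 2, 6] / [3, 5] / [4]
  Insert 6 (step 7): P = [1, 4, 6] / [2, 5, 9] / [3];  Q = [1, 2, 6] / [3, 5, 7] / [4]
  Insert 7 (step 8): P = [1, 4, 6, 7] / [2, 5, 9] / [3];  Q = [1, 2, 6, 8] / [3, 5, 7] / [4]
  Insert 8 (step 9): P = [1, 4, 6, 7, 8] / [2, 5, 9] / [3];  Q = [1, 2, 6, 8, 9] / [3, 5, 7] / [4]
Final shape: (5, 3, 1).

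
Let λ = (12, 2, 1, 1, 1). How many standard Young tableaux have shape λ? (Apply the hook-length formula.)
# SYT of shape (12, 2, 1, 1, 1) = 17017

Hook-length formula: f^λ = n! / Π hook(c), product over all cells c of the Young diagram. For λ = (12, 2, 1, 1, 1), n = 17 boxes. Hook lengths by row (left-to-right, top-to-bottom): [16, 12, 10, 9, 8, 7, 6, 5, 4, 3, 2, 1]; [5, 1]; [3]; [2]; [1]. Product of hooks = 20901888000. So f^λ = 17! / 20901888000 = 355687428096000 / 20901888000 = 17017.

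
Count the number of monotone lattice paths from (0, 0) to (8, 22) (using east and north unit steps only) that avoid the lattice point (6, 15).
Number of paths = 3899421

Total paths from (0, 0) to (8, 22): C(30, 8) = 5852925. Paths through (6, 15): (paths (0, 0) → (6, 15)) × (paths (6, 15) → (8, 22)) = C(21, 6) · C(9, 2) = 54264 · 36 = 1953504. Avoidance count = 5852925 − 1953504 = 3899421.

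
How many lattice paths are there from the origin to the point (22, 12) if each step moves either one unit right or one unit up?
Number of paths = 548354040

A monotone lattice path from (0, 0) to (22, 12) consists of 22 east steps and 12 north steps in some order, so it is determined by which 22 of the 34 steps are east. The count is C(34, 22) = 548354040.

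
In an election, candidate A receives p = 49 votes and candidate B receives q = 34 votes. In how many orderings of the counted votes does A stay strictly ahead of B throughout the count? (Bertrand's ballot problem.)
Strict-lead orderings = 39705290759505382566750

Total orderings of the 83 votes with 49 for A: C(83, 49) = 219702608869263116869350. By the Bertrand ballot formula (Cycle Lemma / reflection principle), the number of orderings in which A is strictly ahead of B throughout is (p − q)/(p + q) · C(p + q, p) = (49 − 34)/(49 + 34) · 219702608869263116869350 = 39705290759505382566750.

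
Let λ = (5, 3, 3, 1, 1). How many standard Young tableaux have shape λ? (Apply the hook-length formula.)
# SYT of shape (5, 3, 3, 1, 1) = 16016

Hook-length formula: f^λ = n! / Π hook(c), product over all cells c of the Young diagram. For λ = (5, 3, 3, 1, 1), n = 13 boxes. Hook lengths by row (left-to-right, top-to-bottom): [9, 6, 5, 2, 1]; [6, 3, 2]; [5, 2, 1]; [2]; [1]. Product of hooks = 388800. So f^λ = 13! / 388800 = 6227020800 / 388800 = 16016.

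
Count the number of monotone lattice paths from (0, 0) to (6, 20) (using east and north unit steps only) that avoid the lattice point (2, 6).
Number of paths = 144550

Total paths from (0, 0) to (6, 20): C(26, 6) = 230230. Paths through (2, 6): (paths (0, 0) → (2, 6)) × (paths (2, 6) → (6, 20)) = C(8, 2) · C(18, 4) = 28 · 3060 = 85680. Avoidance count = 230230 − 85680 = 144550.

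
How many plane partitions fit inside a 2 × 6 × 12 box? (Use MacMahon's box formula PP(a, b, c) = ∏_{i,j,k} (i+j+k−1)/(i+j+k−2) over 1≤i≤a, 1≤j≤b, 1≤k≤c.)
PP(2, 6, 12) = 71954064

Evaluate the triple product over i = 1..2, j = 1..6, k = 1..12. The factors are (2/1) · (3/2) · (4/3) · (5/4) · (6/5) · (7/6) · (8/7) · (9/8) · … (144 factors total). The numerators and denominators telescope so the product is an integer; carrying out the multiplication exactly gives PP(2, 6, 12) = 71954064.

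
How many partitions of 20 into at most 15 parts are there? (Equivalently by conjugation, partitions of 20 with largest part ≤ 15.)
p(20, parts ≤ 15) = 615

Use the recurrence p(n, m) = p(n, m−1) + p(n−m, m): either the largest part is < m (count p(n, m−1)) or the largest part is exactly m (remove one copy of m, count p(n−m, m)). With p(0, ·) = 1 this gives p(20, parts ≤ 15) = 615. (By conjugating Young diagrams, this also counts partitions of 20 into at most 15 parts.)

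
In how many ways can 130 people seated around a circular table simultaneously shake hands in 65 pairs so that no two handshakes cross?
C_65 = 1440418573150919668872489894243865350

These noncrossing handshakes are counted by the Catalan number C_n = (1/(n + 1)) · C(2n, n). For n = 65: C_65 = (1/66) · C(130, 65) = 95067625827960698145584333020095113100/66 = 1440418573150919668872489894243865350.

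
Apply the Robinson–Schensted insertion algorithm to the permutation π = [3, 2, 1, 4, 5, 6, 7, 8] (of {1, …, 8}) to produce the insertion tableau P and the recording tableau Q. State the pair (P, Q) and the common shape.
P = [1, 4, 5, 6, 7, 8] / [2] / [3];  Q = [1, 4, 5, 6, 7, 8] / [2] / [3];  common shape = (6, 1, 1)

Row-insert the values π_1, π_2, … into P one at a time, bumping the leftmost entry strictly greater than the inserted value down to the next row. The recording tableau Q records, in position (i, j), the step at which that cell was added to P.
  Insert 3 (step 1): P = [3];  Q = [1]
  Insert 2 (step 2): P = [2] / [3];  Q = [1] / [2]
  Insert 1 (step 3): P = [1] / [2] / [3];  Q = [1] / [2] / [3]
  Insert 4 (step 4): P = [1, 4] / [2] / [3];  Q = [1, 4] / [2] / [3]
  Insert 5 (step 5): P = [1, 4, 5] / [2] / [3];  Q = [1, 4, 5] / [2] / [3]
  Insert 6 (step 6): P = [1, 4, 5, 6] / [2] / [3];  Q = [1, 4, 5, 6] / [2] / [3]
  Insert 7 (step 7): P = [1, 4, 5, 6, 7] / [2] / [3];  Q = [1, 4, 5, 6, 7] / [2] / [3]
  Insert 8 (step 8): P = [1, 4, 5, 6, 7, 8] / [2] / [3];  Q = [1, 4, 5, 6, 7, 8] / [2] / [3]
Final shape: (6, 1, 1).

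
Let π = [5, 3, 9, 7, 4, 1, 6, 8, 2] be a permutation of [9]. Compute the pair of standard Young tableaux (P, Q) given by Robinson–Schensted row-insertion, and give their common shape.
P = [1, 2, 6, 8] / [3, 4] / [5, 7] / [9];  Q = [1, 3, 7, 8] / [2, 4] / [5, 9] / [6];  common shape = (4, 2, 2, 1)

Row-insert the values π_1, π_2, … into P one at a time, bumping the leftmost entry strictly greater than the inserted value down to the next row. The recording tableau Q records, in position (i, j), the step at which that cell was added to P.
  Insert 5 (step 1): P = [5];  Q = [1]
  Insert 3 (step 2): P = [3] / [5];  Q = [1] / [2]
  Insert 9 (step 3): P = [3, 9] / [5];  Q = [1, 3] / [2]
  Insert 7 (step 4): P = [3, 7] / [5, 9];  Q = [1, 3] / [2, 4]
  Insert 4 (step 5): P = [3, 4] / [5, 7] / [9];  Q = [1, 3] / [2, 4] / [5]
  Insert 1 (step 6): P = [1, 4] / [3, 7] / [5] / [9];  Q = [1, 3] / [2, 4] / [5] / [6]
  Insert 6 (step 7): P = [1, 4, 6] / [3, 7] / [5] / [9];  Q = [1, 3, 7] / [2, 4] / [5] / [6]
  Insert 8 (step 8): P = [1, 4, 6, 8] / [3, 7] / [5] / [9];  Q = [1, 3, 7, 8] / [2, 4] / [5] / [6]
  Insert 2 (step 9): P = [1, 2, 6, 8] / [3, 4] / [5, 7] / [9];  Q = [1, 3, 7, 8] / [2, 4] / [5, 9] / [6]
Final shape: (4, 2, 2, 1).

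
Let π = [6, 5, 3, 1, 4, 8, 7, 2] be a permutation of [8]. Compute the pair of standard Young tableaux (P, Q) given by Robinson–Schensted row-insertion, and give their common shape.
P = [1, 2, 7] / [3, 4] / [5, 8] / [6];  Q = [1, 5, 6] / [2, 7] / [3, 8] / [4];  common shape = (3, 2, 2, 1)

Row-insert the values π_1, π_2, … into P one at a time, bumping the leftmost entry strictly greater than the inserted value down to the next row. The recording tableau Q records, in position (i, j), the step at which that cell was added to P.
  Insert 6 (step 1): P = [6];  Q = [1]
  Insert 5 (step 2): P = [5] / [6];  Q = [1] / [2]
  Insert 3 (step 3): P = [3] / [5] / [6];  Q = [1] / [2] / [3]
  Insert 1 (step 4): P = [1] / [3] / [5] / [6];  Q = [1] / [2] / [3] / [4]
  Insert 4 (step 5): P = [1, 4] / [3] / [5] / [6];  Q = [1, 5] / [2] / [3] / [4]
  Insert 8 (step 6): P = [1, 4, 8] / [3] / [5] / [6];  Q = [1, 5, 6] / [2] / [3] / [4]
  Insert 7 (step 7): P = [1, 4, 7] / [3, 8] / [5] / [6];  Q = [1, 5, 6] / [2, 7] / [3] / [4]
  Insert 2 (step 8): P = [1, 2, 7] / [3, 4] / [5, 8] / [6];  Q = [1, 5, 6] / [2, 7] / [3, 8] / [4]
Final shape: (3, 2, 2, 1).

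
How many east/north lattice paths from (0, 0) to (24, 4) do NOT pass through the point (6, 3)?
Number of paths = 18879

Total paths from (0, 0) to (24, 4): C(28, 24) = 20475. Paths through (6, 3): (paths (0, 0) → (6, 3)) × (paths (6, 3) → (24, 4)) = C(9, 6) · C(19, 18) = 84 · 19 = 1596. Avoidance count = 20475 − 1596 = 18879.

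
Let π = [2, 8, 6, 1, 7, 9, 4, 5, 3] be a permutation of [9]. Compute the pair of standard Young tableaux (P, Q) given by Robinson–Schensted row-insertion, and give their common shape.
P = [1, 3, 5, 9] / [2, 4, 7] / [6] / [8];  Q = [1, 2, 5, 6] / [3, 7, 8] / [4] / [9];  common shape = (4, 3, 1, 1)

Row-insert the values π_1, π_2, … into P one at a time, bumping the leftmost entry strictly greater than the inserted value down to the next row. The recording tableau Q records, in position (i, j), the step at which that cell was added to P.
  Insert 2 (step 1): P = [2];  Q = [1]
  Insert 8 (step 2): P = [2, 8];  Q = [1, 2]
  Insert 6 (step 3): P = [2, 6] / [8];  Q = [1, 2] / [3]
  Insert 1 (step 4): P = [1, 6] / [2] / [8];  Q = [1, 2] / [3] / [4]
  Insert 7 (step 5): P = [1, 6, 7] / [2] / [8];  Q = [1, 2, 5] / [3] / [4]
  Insert 9 (step 6): P = [1, 6, 7, 9] / [2] / [8];  Q = [1, 2, 5, 6] / [3] / [4]
  Insert 4 (step 7): P = [1, 4, 7, 9] / [2, 6] / [8];  Q = [1, 2, 5, 6] / [3, 7] / [4]
  Insert 5 (step 8): P = [1, 4, 5, 9] / [2, 6, 7] / [8];  Q = [1, 2, 5, 6] / [3, 7, 8] / [4]
  Insert 3 (step 9): P = [1, 3, 5, 9] / [2, 4, 7] / [6] / [8];  Q = [1, 2, 5, 6] / [3, 7, 8] / [4] / [9]
Final shape: (4, 3, 1, 1).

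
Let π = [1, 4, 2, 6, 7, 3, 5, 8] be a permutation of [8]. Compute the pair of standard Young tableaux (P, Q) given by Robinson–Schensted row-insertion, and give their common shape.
P = [1, 2, 3, 5, 8] / [4, 6, 7];  Q = [1, 2, 4, 5, 8] / [3, 6, 7];  common shape = (5, 3)

Row-insert the values π_1, π_2, … into P one at a time, bumping the leftmost entry strictly greater than the inserted value down to the next row. The recording tableau Q records, in position (i, j), the step at which that cell was added to P.
  Insert 1 (step 1): P = [1];  Q = [1]
  Insert 4 (step 2): P = [1, 4];  Q = [1, 2]
  Insert 2 (step 3): P = [1, 2] / [4];  Q = [1, 2] / [3]
  Insert 6 (step 4): P = [1, 2, 6] / [4];  Q = [1, 2, 4] / [3]
  Insert 7 (step 5): P = [1, 2, 6, 7] / [4];  Q = [1, 2, 4, 5] / [3]
  Insert 3 (step 6): P = [1, 2, 3, 7] / [4, 6];  Q = [1, 2, 4, 5] / [3, 6]
  Insert 5 (step 7): P = [1, 2, 3, 5] / [4, 6, 7];  Q = [1, 2, 4, 5] / [3, 6, 7]
  Insert 8 (step 8): P = [1, 2, 3, 5, 8] / [4, 6, 7];  Q = [1, 2, 4, 5, 8] / [3, 6, 7]
Final shape: (5, 3).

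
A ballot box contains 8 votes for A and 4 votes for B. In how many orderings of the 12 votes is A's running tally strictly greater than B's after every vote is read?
Strict-lead orderings = 165

Total orderings of the 12 votes with 8 for A: C(12, 8) = 495. By the Bertrand ballot formula (Cycle Lemma / reflection principle), the number of orderings in which A is strictly ahead of B throughout is (p − q)/(p + q) · C(p + q, p) = (8 − 4)/(8 + 4) · 495 = 165.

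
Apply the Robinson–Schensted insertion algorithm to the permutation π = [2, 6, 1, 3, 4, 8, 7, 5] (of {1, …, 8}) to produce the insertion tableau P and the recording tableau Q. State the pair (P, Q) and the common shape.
P = [1, 3, 4, 5] / [2, 6, 7] / [8];  Q = [1, 2, 5, 6] / [3, 4, 7] / [8];  common shape = (4, 3, 1)

Row-insert the values π_1, π_2, … into P one at a time, bumping the leftmost entry strictly greater than the inserted value down to the next row. The recording tableau Q records, in position (i, j), the step at which that cell was added to P.
  Insert 2 (step 1): P = [2];  Q = [1]
  Insert 6 (step 2): P = [2, 6];  Q = [1, 2]
  Insert 1 (step 3): P = [1, 6] / [2];  Q = [1, 2] / [3]
  Insert 3 (step 4): P = [1, 3] / [2, 6];  Q = [1, 2] / [3, 4]
  Insert 4 (step 5): P = [1, 3, 4] / [2, 6];  Q = [1, 2, 5] / [3, 4]
  Insert 8 (step 6): P = [1, 3, 4, 8] / [2, 6];  Q = [1, 2, 5, 6] / [3, 4]
  Insert 7 (step 7): P = [1, 3, 4, 7] / [2, 6, 8];  Q = [1, 2, 5, 6] / [3, 4, 7]
  Insert 5 (step 8): P = [1, 3, 4, 5] / [2, 6, 7] / [8];  Q = [1, 2, 5, 6] / [3, 4, 7] / [8]
Final shape: (4, 3, 1).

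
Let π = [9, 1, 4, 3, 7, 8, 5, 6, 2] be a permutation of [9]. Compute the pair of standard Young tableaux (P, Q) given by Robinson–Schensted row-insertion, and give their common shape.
P = [1, 2, 5, 6] / [3, 7, 8] / [4] / [9];  Q = [1, 3, 5, 6] / [2, 7, 8] / [4] / [9];  common shape = (4, 3, 1, 1)

Row-insert the values π_1, π_2, … into P one at a time, bumping the leftmost entry strictly greater than the inserted value down to the next row. The recording tableau Q records, in position (i, j), the step at which that cell was added to P.
  Insert 9 (step 1): P = [9];  Q = [1]
  Insert 1 (step 2): P = [1] / [9];  Q = [1] / [2]
  Insert 4 (step 3): P = [1, 4] / [9];  Q = [1, 3] / [2]
  Insert 3 (step 4): P = [1, 3] / [4] / [9];  Q = [1, 3] / [2] / [4]
  Insert 7 (step 5): P = [1, 3, 7] / [4] / [9];  Q = [1, 3, 5] / [2] / [4]
  Insert 8 (step 6): P = [1, 3, 7, 8] / [4] / [9];  Q = [1, 3, 5, 6] / [2] / [4]
  Insert 5 (step 7): P = [1, 3, 5, 8] / [4, 7] / [9];  Q = [1, 3, 5, 6] / [2, 7] / [4]
  Insert 6 (step 8): P = [1, 3, 5, 6] / [4, 7, 8] / [9];  Q = [1, 3, 5, 6] / [2, 7, 8] / [4]
  Insert 2 (step 9): P = [1, 2, 5, 6] / [3, 7, 8] / [4] / [9];  Q = [1, 3, 5, 6] / [2, 7, 8] / [4] / [9]
Final shape: (4, 3, 1, 1).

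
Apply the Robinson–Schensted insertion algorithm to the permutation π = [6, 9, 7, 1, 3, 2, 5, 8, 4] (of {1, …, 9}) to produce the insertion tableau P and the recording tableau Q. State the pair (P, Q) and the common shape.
P = [1, 2, 4, 8] / [3, 5] / [6, 7] / [9];  Q = [1, 2, 7, 8] / [3, 5] / [4, 9] / [6];  common shape = (4, 2, 2, 1)

Row-insert the values π_1, π_2, … into P one at a time, bumping the leftmost entry strictly greater than the inserted value down to the next row. The recording tableau Q records, in position (i, j), the step at which that cell was added to P.
  Insert 6 (step 1): P = [6];  Q = [1]
  Insert 9 (step 2): P = [6, 9];  Q = [1, 2]
  Insert 7 (step 3): P = [6, 7] / [9];  Q = [1, 2] / [3]
  Insert 1 (step 4): P = [1, 7] / [6] / [9];  Q = [1, 2] / [3] / [4]
  Insert 3 (step 5): P = [1, 3] / [6, 7] / [9];  Q = [1, 2] / [3, 5] / [4]
  Insert 2 (step 6): P = [1, 2] / [3, 7] / [6] / [9];  Q = [1, 2] / [3, 5] / [4] / [6]
  Insert 5 (step 7): P = [1, 2, 5] / [3, 7] / [6] / [9];  Q = [1, 2, 7] / [3, 5] / [4] / [6]
  Insert 8 (step 8): P = [1, 2, 5, 8] / [3, 7] / [6] / [9];  Q = [1, 2, 7, 8] / [3, 5] / [4] / [6]
  Insert 4 (step 9): P = [1, 2, 4, 8] / [3, 5] / [6, 7] / [9];  Q = [1, 2, 7, 8] / [3, 5] / [4, 9] / [6]
Final shape: (4, 2, 2, 1).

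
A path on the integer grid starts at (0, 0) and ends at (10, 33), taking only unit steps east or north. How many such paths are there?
Number of paths = 1917334783

A monotone lattice path from (0, 0) to (10, 33) consists of 10 east steps and 33 north steps in some order, so it is determined by which 10 of the 43 steps are east. The count is C(43, 10) = 1917334783.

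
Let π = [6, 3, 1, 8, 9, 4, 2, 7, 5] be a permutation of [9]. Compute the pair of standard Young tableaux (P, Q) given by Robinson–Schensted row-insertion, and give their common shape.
P = [1, 2, 5] / [3, 4, 7] / [6, 8, 9];  Q = [1, 4, 5] / [2, 6, 8] / [3, 7, 9];  common shape = (3, 3, 3)

Row-insert the values π_1, π_2, … into P one at a time, bumping the leftmost entry strictly greater than the inserted value down to the next row. The recording tableau Q records, in position (i, j), the step at which that cell was added to P.
  Insert 6 (step 1): P = [6];  Q = [1]
  Insert 3 (step 2): P = [3] / [6];  Q = [1] / [2]
  Insert 1 (step 3): P = [1] / [3] / [6];  Q = [1] / [2] / [3]
  Insert 8 (step 4): P = [1, 8] / [3] / [6];  Q = [1, 4] / [2] / [3]
  Insert 9 (step 5): P = [1, 8, 9] / [3] / [6];  Q = [1, 4, 5] / [2] / [3]
  Insert 4 (step 6): P = [1, 4, 9] / [3, 8] / [6];  Q = [1, 4, 5] / [2, 6] / [3]
  Insert 2 (step 7): P = [1, 2, 9] / [3, 4] / [6, 8];  Q = [1, 4, 5] / [2, 6] / [3, 7]
  Insert 7 (step 8): P = [1, 2, 7] / [3, 4, 9] / [6, 8];  Q = [1, 4, 5] / [2, 6, 8] / [3, 7]
  Insert 5 (step 9): P = [1, 2, 5] / [3, 4, 7] / [6, 8, 9];  Q = [1, 4, 5] / [2, 6, 8] / [3, 7, 9]
Final shape: (3, 3, 3).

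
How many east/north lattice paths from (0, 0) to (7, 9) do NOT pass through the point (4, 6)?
Number of paths = 7240

Total paths from (0, 0) to (7, 9): C(16, 7) = 11440. Paths through (4, 6): (paths (0, 0) → (4, 6)) × (paths (4, 6) → (7, 9)) = C(10, 4) · C(6, 3) = 210 · 20 = 4200. Avoidance count = 11440 − 4200 = 7240.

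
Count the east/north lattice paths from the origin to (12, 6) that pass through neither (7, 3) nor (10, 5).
Number of paths = 6435

Inclusion–exclusion. Total paths: C(18, 12) = 18564. Through P₁: C(10, 7)·C(8, 5) = 6720. Through P₂: C(15, 10)·C(3, 2) = 9009. Since P₁ is strictly southwest of P₂, a monotone path through both must visit P₁ then P₂; paths through both = C(10, 7)·C(5, 3)·C(3, 2) = 3600. Avoid both = 18564 − 6720 − 9009 + 3600 = 6435.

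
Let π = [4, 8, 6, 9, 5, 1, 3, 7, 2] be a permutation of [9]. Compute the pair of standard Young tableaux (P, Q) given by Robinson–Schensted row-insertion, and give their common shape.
P = [1, 2, 7] / [3, 5, 9] / [4] / [6] / [8];  Q = [1, 2, 4] / [3, 7, 8] / [5] / [6] / [9];  common shape = (3, 3, 1, 1, 1)

Row-insert the values π_1, π_2, … into P one at a time, bumping the leftmost entry strictly greater than the inserted value down to the next row. The recording tableau Q records, in position (i, j), the step at which that cell was added to P.
  Insert 4 (step 1): P = [4];  Q = [1]
  Insert 8 (step 2): P = [4, 8];  Q = [1, 2]
  Insert 6 (step 3): P = [4, 6] / [8];  Q = [1, 2] / [3]
  Insert 9 (step 4): P = [4, 6, 9] / [8];  Q = [1, 2, 4] / [3]
  Insert 5 (step 5): P = [4, 5, 9] / [6] / [8];  Q = [1, 2, 4] / [3] / [5]
  Insert 1 (step 6): P = [1, 5, 9] / [4] / [6] / [8];  Q = [1, 2, 4] / [3] / [5] / [6]
  Insert 3 (step 7): P = [1, 3, 9] / [4, 5] / [6] / [8];  Q = [1, 2, 4] / [3, 7] / [5] / [6]
  Insert 7 (step 8): P = [1, 3, 7] / [4, 5, 9] / [6] / [8];  Q = [1, 2, 4] / [3, 7, 8] / [5] / [6]
  Insert 2 (step 9): P = [1, 2, 7] / [3, 5, 9] / [4] / [6] / [8];  Q = [1, 2, 4] / [3, 7, 8] / [5] / [6] / [9]
Final shape: (3, 3, 1, 1, 1).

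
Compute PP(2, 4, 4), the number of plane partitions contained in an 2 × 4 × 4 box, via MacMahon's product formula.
PP(2, 4, 4) = 1764

Evaluate the triple product over i = 1..2, j = 1..4, k = 1..4. The factors are (2/1) · (3/2) · (4/3) · (5/4) · (3/2) · (4/3) · (5/4) · (6/5) · … (32 factors total). The numerators and denominators telescope so the product is an integer; carrying out the multiplication exactly gives PP(2, 4, 4) = 1764.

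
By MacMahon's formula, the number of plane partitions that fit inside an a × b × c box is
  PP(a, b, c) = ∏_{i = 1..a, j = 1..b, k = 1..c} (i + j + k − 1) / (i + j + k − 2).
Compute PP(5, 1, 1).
PP(5, 1, 1) = 6

Evaluate the triple product over i = 1..5, j = 1..1, k = 1..1. The factors are (2/1) · (3/2) · (4/3) · (5/4) · (6/5). The numerators and denominators telescope so the product is an integer; carrying out the multiplication exactly gives PP(5, 1, 1) = 6.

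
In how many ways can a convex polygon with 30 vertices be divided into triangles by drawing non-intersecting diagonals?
C_28 = 263747951750360

These polygon triangulations are counted by the Catalan number C_n = (1/(n + 1)) · C(2n, n). For n = 28: C_28 = (1/29) · C(56, 28) = 7648690600760440/29 = 263747951750360.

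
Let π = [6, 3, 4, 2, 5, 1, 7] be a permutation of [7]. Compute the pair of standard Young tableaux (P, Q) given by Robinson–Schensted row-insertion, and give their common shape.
P = [1, 4, 5, 7] / [2] / [3] / [6];  Q = [1, 3, 5, 7] / [2] / [4] / [6];  common shape = (4, 1, 1, 1)

Row-insert the values π_1, π_2, … into P one at a time, bumping the leftmost entry strictly greater than the inserted value down to the next row. The recording tableau Q records, in position (i, j), the step at which that cell was added to P.
  Insert 6 (step 1): P = [6];  Q = [1]
  Insert 3 (step 2): P = [3] / [6];  Q = [1] / [2]
  Insert 4 (step 3): P = [3, 4] / [6];  Q = [1, 3] / [2]
  Insert 2 (step 4): P = [2, 4] / [3] / [6];  Q = [1, 3] / [2] / [4]
  Insert 5 (step 5): P = [2, 4, 5] / [3] / [6];  Q = [1, 3, 5] / [2] / [4]
  Insert 1 (step 6): P = [1, 4, 5] / [2] / [3] / [6];  Q = [1, 3, 5] / [2] / [4] / [6]
  Insert 7 (step 7): P = [1, 4, 5, 7] / [2] / [3] / [6];  Q = [1, 3, 5, 7] / [2] / [4] / [6]
Final shape: (4, 1, 1, 1).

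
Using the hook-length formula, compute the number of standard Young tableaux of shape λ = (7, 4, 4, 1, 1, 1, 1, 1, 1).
# SYT of shape (7, 4, 4, 1, 1, 1, 1, 1, 1) = 148140720

Hook-length formula: f^λ = n! / Π hook(c), product over all cells c of the Young diagram. For λ = (7, 4, 4, 1, 1, 1, 1, 1, 1), n = 21 boxes. Hook lengths by row (left-to-right, top-to-bottom): [15, 8, 7, 6, 3, 2, 1]; [11, 4, 3, 2]; [10, 3, 2, 1]; [6]; [5]; [4]; [3]; [2]; [1]. Product of hooks = 344881152000. So f^λ = 21! / 344881152000 = 51090942171709440000 / 344881152000 = 148140720.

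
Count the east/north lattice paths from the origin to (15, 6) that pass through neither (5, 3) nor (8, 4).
Number of paths = 28492

Inclusion–exclusion. Total paths: C(21, 15) = 54264. Through P₁: C(8, 5)·C(13, 10) = 16016. Through P₂: C(12, 8)·C(9, 7) = 17820. Since P₁ is strictly southwest of P₂, a monotone path through both must visit P₁ then P₂; paths through both = C(8, 5)·C(4, 3)·C(9, 7) = 8064. Avoid both = 54264 − 16016 − 17820 + 8064 = 28492.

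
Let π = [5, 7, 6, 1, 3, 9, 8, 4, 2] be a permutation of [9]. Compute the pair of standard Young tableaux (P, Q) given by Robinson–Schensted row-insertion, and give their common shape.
P = [1, 2, 4] / [3, 6, 8] / [5, 9] / [7];  Q = [1, 2, 6] / [3, 5, 7] / [4, 8] / [9];  common shape = (3, 3, 2, 1)

Row-insert the values π_1, π_2, … into P one at a time, bumping the leftmost entry strictly greater than the inserted value down to the next row. The recording tableau Q records, in position (i, j), the step at which that cell was added to P.
  Insert 5 (step 1): P = [5];  Q = [1]
  Insert 7 (step 2): P = [5, 7];  Q = [1, 2]
  Insert 6 (step 3): P = [5, 6] / [7];  Q = [1, 2] / [3]
  Insert 1 (step 4): P = [1, 6] / [5] / [7];  Q = [1, 2] / [3] / [4]
  Insert 3 (step 5): P = [1, 3] / [5, 6] / [7];  Q = [1, 2] / [3, 5] / [4]
  Insert 9 (step 6): P = [1, 3, 9] / [5, 6] / [7];  Q = [1, 2, 6] / [3, 5] / [4]
  Insert 8 (step 7): P = [1, 3, 8] / [5, 6, 9] / [7];  Q = [1, 2, 6] / [3, 5, 7] / [4]
  Insert 4 (step 8): P = [1, 3, 4] / [5, 6, 8] / [7, 9];  Q = [1, 2, 6] / [3, 5, 7] / [4, 8]
  Insert 2 (step 9): P = [1, 2, 4] / [3, 6, 8] / [5, 9] / [7];  Q = [1, 2, 6] / [3, 5, 7] / [4, 8] / [9]
Final shape: (3, 3, 2, 1).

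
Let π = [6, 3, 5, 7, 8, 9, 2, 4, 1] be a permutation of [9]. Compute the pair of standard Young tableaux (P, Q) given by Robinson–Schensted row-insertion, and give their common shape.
P = [1, 4, 7, 8, 9] / [2, 5] / [3] / [6];  Q = [1, 3, 4, 5, 6] / [2, 8] / [7] / [9];  common shape = (5, 2, 1, 1)

Row-insert the values π_1, π_2, … into P one at a time, bumping the leftmost entry strictly greater than the inserted value down to the next row. The recording tableau Q records, in position (i, j), the step at which that cell was added to P.
  Insert 6 (step 1): P = [6];  Q = [1]
  Insert 3 (step 2): P = [3] / [6];  Q = [1] / [2]
  Insert 5 (step 3): P = [3, 5] / [6];  Q = [1, 3] / [2]
  Insert 7 (step 4): P = [3, 5, 7] / [6];  Q = [1, 3, 4] / [2]
  Insert 8 (step 5): P = [3, 5, 7, 8] / [6];  Q = [1, 3, 4, 5] / [2]
  Insert 9 (step 6): P = [3, 5, 7, 8, 9] / [6];  Q = [1, 3, 4, 5, 6] / [2]
  Insert 2 (step 7): P = [2, 5, 7, 8, 9] / [3] / [6];  Q = [1, 3, 4, 5, 6] / [2] / [7]
  Insert 4 (step 8): P = [2, 4, 7, 8, 9] / [3, 5] / [6];  Q = [1, 3, 4, 5, 6] / [2, 8] / [7]
  Insert 1 (step 9): P = [1, 4, 7, 8, 9] / [2, 5] / [3] / [6];  Q = [1, 3, 4, 5, 6] / [2, 8] / [7] / [9]
Final shape: (5, 2, 1, 1).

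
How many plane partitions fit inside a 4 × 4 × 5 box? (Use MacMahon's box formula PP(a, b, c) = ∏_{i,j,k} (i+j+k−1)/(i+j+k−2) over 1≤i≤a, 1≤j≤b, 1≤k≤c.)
PP(4, 4, 5) = 1646568

Evaluate the triple product over i = 1..4, j = 1..4, k = 1..5. The factors are (2/1) · (3/2) · (4/3) · (5/4) · (6/5) · (3/2) · (4/3) · (5/4) · … (80 factors total). The numerators and denominators telescope so the product is an integer; carrying out the multiplication exactly gives PP(4, 4, 5) = 1646568.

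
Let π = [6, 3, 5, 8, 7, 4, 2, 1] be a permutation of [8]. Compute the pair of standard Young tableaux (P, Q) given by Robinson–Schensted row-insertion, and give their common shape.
P = [1, 4, 7] / [2, 8] / [3] / [5] / [6];  Q = [1, 3, 4] / [2, 5] / [6] / [7] / [8];  common shape = (3, 2, 1, 1, 1)

Row-insert the values π_1, π_2, … into P one at a time, bumping the leftmost entry strictly greater than the inserted value down to the next row. The recording tableau Q records, in position (i, j), the step at which that cell was added to P.
  Insert 6 (step 1): P = [6];  Q = [1]
  Insert 3 (step 2): P = [3] / [6];  Q = [1] / [2]
  Insert 5 (step 3): P = [3, 5] / [6];  Q = [1, 3] / [2]
  Insert 8 (step 4): P = [3, 5, 8] / [6];  Q = [1, 3, 4] / [2]
  Insert 7 (step 5): P = [3, 5, 7] / [6, 8];  Q = [1, 3, 4] / [2, 5]
  Insert 4 (step 6): P = [3, 4, 7] / [5, 8] / [6];  Q = [1, 3, 4] / [2, 5] / [6]
  Insert 2 (step 7): P = [2, 4, 7] / [3, 8] / [5] / [6];  Q = [1, 3, 4] / [2, 5] / [6] / [7]
  Insert 1 (step 8): P = [1, 4, 7] / [2, 8] / [3] / [5] / [6];  Q = [1, 3, 4] / [2, 5] / [6] / [7] / [8]
Final shape: (3, 2, 1, 1, 1).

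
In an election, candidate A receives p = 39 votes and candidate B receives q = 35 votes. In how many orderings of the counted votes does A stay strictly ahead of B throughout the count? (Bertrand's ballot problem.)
Strict-lead orderings = 84832254137763216672

Total orderings of the 74 votes with 39 for A: C(74, 39) = 1569396701548619508432. By the Bertrand ballot formula (Cycle Lemma / reflection principle), the number of orderings in which A is strictly ahead of B throughout is (p − q)/(p + q) · C(p + q, p) = (39 − 35)/(39 + 35) · 1569396701548619508432 = 84832254137763216672.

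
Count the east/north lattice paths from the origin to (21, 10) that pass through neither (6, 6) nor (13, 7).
Number of paths = 29199621

Inclusion–exclusion. Total paths: C(31, 21) = 44352165. Through P₁: C(12, 6)·C(19, 15) = 3581424. Through P₂: C(20, 13)·C(11, 8) = 12790800. Since P₁ is strictly southwest of P₂, a monotone path through both must visit P₁ then P₂; paths through both = C(12, 6)·C(8, 7)·C(11, 8) = 1219680. Avoid both = 44352165 − 3581424 − 12790800 + 1219680 = 29199621.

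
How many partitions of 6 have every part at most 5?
p(6, parts ≤ 5) = 10

Partitions of 6 with all parts ≤ 5: 5+1, 4+2, 4+1+1, 3+3, 3+2+1, 3+1+1+1, 2+2+2, 2+2+1+1, 2+1+1+1+1, 1+1+1+1+1+1. Count = 10.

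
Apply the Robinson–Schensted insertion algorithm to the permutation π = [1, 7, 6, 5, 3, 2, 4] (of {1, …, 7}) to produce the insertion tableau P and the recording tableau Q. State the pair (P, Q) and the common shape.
P = [1, 2, 4] / [3] / [5] / [6] / [7];  Q = [1, 2, 7] / [3] / [4] / [5] / [6];  common shape = (3, 1, 1, 1, 1)

Row-insert the values π_1, π_2, … into P one at a time, bumping the leftmost entry strictly greater than the inserted value down to the next row. The recording tableau Q records, in position (i, j), the step at which that cell was added to P.
  Insert 1 (step 1): P = [1];  Q = [1]
  Insert 7 (step 2): P = [1, 7];  Q = [1, 2]
  Insert 6 (step 3): P = [1, 6] / [7];  Q = [1, 2] / [3]
  Insert 5 (step 4): P = [1, 5] / [6] / [7];  Q = [1, 2] / [3] / [4]
  Insert 3 (step 5): P = [1, 3] / [5] / [6] / [7];  Q = [1, 2] / [3] / [4] / [5]
  Insert 2 (step 6): P = [1, 2] / [3] / [5] / [6] / [7];  Q = [1, 2] / [3] / [4] / [5] / [6]
  Insert 4 (step 7): P = [1, 2, 4] / [3] / [5] / [6] / [7];  Q = [1, 2, 7] / [3] / [4] / [5] / [6]
Final shape: (3, 1, 1, 1, 1).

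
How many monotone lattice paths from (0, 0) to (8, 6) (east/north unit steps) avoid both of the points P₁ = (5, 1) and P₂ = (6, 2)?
Number of paths = 2427

Inclusion–exclusion. Total paths: C(14, 8) = 3003. Through P₁: C(6, 5)·C(8, 3) = 336. Through P₂: C(8, 6)·C(6, 2) = 420. Since P₁ is strictly southwest of P₂, a monotone path through both must visit P₁ then P₂; paths through both = C(6, 5)·C(2, 1)·C(6, 2) = 180. Avoid both = 3003 − 336 − 420 + 180 = 2427.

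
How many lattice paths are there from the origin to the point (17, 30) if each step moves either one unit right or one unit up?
Number of paths = 2741188875414

A monotone lattice path from (0, 0) to (17, 30) consists of 17 east steps and 30 north steps in some order, so it is determined by which 17 of the 47 steps are east. The count is C(47, 17) = 2741188875414.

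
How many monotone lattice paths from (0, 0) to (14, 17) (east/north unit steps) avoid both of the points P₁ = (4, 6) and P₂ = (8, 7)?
Number of paths = 147989085

Inclusion–exclusion. Total paths: C(31, 14) = 265182525. Through P₁: C(10, 4)·C(21, 10) = 74070360. Through P₂: C(15, 8)·C(16, 6) = 51531480. Since P₁ is strictly southwest of P₂, a monotone path through both must visit P₁ then P₂; paths through both = C(10, 4)·C(5, 4)·C(16, 6) = 8408400. Avoid both = 265182525 − 74070360 − 51531480 + 8408400 = 147989085.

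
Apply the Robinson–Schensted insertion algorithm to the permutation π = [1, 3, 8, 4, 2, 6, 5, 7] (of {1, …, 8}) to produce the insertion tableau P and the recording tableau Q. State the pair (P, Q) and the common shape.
P = [1, 2, 4, 5, 7] / [3, 6] / [8];  Q = [1, 2, 3, 6, 8] / [4, 7] / [5];  common shape = (5, 2, 1)

Row-insert the values π_1, π_2, … into P one at a time, bumping the leftmost entry strictly greater than the inserted value down to the next row. The recording tableau Q records, in position (i, j), the step at which that cell was added to P.
  Insert 1 (step 1): P = [1];  Q = [1]
  Insert 3 (step 2): P = [1, 3];  Q = [1, 2]
  Insert 8 (step 3): P = [1, 3, 8];  Q = [1, 2, 3]
  Insert 4 (step 4): P = [1, 3, 4] / [8];  Q = [1, 2, 3] / [4]
  Insert 2 (step 5): P = [1, 2, 4] / [3] / [8];  Q = [1, 2, 3] / [4] / [5]
  Insert 6 (step 6): P = [1, 2, 4, 6] / [3] / [8];  Q = [1, 2, 3, 6] / [4] / [5]
  Insert 5 (step 7): P = [1, 2, 4, 5] / [3, 6] / [8];  Q = [1, 2, 3, 6] / [4, 7] / [5]
  Insert 7 (step 8): P = [1, 2, 4, 5, 7] / [3, 6] / [8];  Q = [1, 2, 3, 6, 8] / [4, 7] / [5]
Final shape: (5, 2, 1).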